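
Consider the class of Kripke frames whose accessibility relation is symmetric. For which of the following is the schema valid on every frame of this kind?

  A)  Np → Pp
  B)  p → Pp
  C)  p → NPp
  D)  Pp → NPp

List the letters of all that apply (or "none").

C

(A) Np → Pp is axiom D; it is valid on a frame exactly when R is serial. Such an R need not be serial, so not valid.
(B) the dual of axiom T: valid iff R is reflexive. Such an R need not be reflexive — not valid.
(C) p → NPp (axiom B) characterises the symmetric frames. Every such R is symmetric — valid.
(D) Pp → NPp is axiom 5, which corresponds to the euclidean property. Such an R need not be euclidean — not valid.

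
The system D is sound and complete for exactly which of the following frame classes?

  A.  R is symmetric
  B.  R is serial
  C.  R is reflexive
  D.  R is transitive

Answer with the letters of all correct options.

B

(A) this class determines KB, not D.
(B) D is sound and complete for exactly this class.
(C) this class determines T (= KT), not D.
(D) this class determines K4, not D.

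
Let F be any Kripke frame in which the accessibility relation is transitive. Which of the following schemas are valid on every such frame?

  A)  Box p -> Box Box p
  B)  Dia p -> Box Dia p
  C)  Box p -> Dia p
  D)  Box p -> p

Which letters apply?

(A) Box p -> Box Box p is axiom 4, which corresponds to transitivity. Every such R is transitive — valid.
(B) axiom 5: valid iff R is euclidean. Such an R need not be euclidean — not valid.
(C) axiom D: valid iff R is serial. Such an R need not be serial — not valid.
(D) Box p -> p (axiom T) characterises the reflexive frames. Such an R need not be reflexive — not valid.

A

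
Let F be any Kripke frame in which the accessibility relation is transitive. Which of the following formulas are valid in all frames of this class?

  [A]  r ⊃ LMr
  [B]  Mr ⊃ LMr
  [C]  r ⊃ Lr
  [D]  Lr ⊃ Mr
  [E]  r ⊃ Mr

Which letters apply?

(A) axiom B: valid iff R is symmetric. Such an R need not be symmetric — not valid.
(B) axiom 5: valid iff R is euclidean. Such an R need not be euclidean — not valid.
(C) r ⊃ Lr is equivalent to ◇p→p; it holds exactly when R ⊆ identity. Such an R need not be a subset of the identity — not valid.
(D) axiom D: valid iff R is serial. Such an R need not be serial — not valid.
(E) r ⊃ Mr (the dual of axiom T) characterises the reflexive frames. Such an R need not be reflexive — not valid.

none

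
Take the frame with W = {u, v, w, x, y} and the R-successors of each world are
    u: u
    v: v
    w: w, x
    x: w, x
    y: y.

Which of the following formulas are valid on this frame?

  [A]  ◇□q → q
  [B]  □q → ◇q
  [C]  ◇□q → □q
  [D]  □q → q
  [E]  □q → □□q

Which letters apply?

R is reflexive: each world relates to itself.
R is symmetric: every R-edge is matched by its reverse.
R is transitive: R is closed under composition.
R is euclidean: any two R-successors of the same world are R-related.
R is serial: every world has an R-successor.
(A) ◇□q → q (the dual of axiom B) characterises the symmetric frames. R is symmetric — valid.
(B) □q → ◇q (axiom D) characterises the serial frames. R is serial — valid.
(C) the dual of axiom 5: valid iff R is euclidean. R is euclidean — valid.
(D) □q → q is axiom T, which corresponds to reflexivity. R is reflexive — valid.
(E) □q → □□q is axiom 4; it is valid on a frame exactly when R is transitive. R is transitive, so valid.

A, B, C, D, E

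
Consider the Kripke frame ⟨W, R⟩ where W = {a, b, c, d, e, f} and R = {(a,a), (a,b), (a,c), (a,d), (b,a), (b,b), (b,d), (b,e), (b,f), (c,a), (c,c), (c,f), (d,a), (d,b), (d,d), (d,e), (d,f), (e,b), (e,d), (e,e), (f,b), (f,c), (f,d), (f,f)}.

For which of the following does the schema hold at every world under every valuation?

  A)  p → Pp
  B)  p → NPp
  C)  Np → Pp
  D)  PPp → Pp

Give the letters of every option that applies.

R is reflexive: each world relates to itself.
R is symmetric: every R-edge is matched by its reverse.
R is not transitive: a R b and b R e but not a R e.
R is serial: every world has an R-successor.
(A) p → Pp is the dual of axiom T; it is valid on a frame exactly when R is reflexive. R is reflexive, so valid.
(B) p → NPp (axiom B) characterises the symmetric frames. R is symmetric — valid.
(C) axiom D: valid iff R is serial. R is serial — valid.
(D) PPp → Pp is the dual of axiom 4; it is valid on a frame exactly when R is transitive. R is not transitive, so not valid.

A, B, C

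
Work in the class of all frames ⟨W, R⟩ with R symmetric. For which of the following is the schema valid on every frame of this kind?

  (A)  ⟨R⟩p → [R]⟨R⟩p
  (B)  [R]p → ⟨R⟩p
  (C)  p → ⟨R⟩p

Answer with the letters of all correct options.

(A) ⟨R⟩p → [R]⟨R⟩p (axiom 5) characterises the euclidean frames. Such an R need not be euclidean — not valid.
(B) [R]p → ⟨R⟩p is axiom D, which corresponds to seriality. Such an R need not be serial — not valid.
(C) p → ⟨R⟩p is the dual of axiom T, which corresponds to reflexivity. Such an R need not be reflexive — not valid.

none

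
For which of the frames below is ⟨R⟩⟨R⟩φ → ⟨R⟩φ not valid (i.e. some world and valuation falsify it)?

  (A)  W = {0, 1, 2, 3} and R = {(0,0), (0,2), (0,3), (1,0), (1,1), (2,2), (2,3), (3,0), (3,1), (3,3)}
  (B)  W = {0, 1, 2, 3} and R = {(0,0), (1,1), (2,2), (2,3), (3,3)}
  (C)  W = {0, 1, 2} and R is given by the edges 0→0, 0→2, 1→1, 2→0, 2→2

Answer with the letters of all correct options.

A

The schema ⟨R⟩⟨R⟩φ → ⟨R⟩φ is the dual of axiom 4; it is valid on a frame iff R is transitive.
(A) R is not transitive (0 R 3 and 3 R 1 but not 0 R 1), so the schema fails here.
(B) R is transitive (R is closed under composition), so the schema is valid here.
(C) R is transitive (R is closed under composition), so the schema is valid here.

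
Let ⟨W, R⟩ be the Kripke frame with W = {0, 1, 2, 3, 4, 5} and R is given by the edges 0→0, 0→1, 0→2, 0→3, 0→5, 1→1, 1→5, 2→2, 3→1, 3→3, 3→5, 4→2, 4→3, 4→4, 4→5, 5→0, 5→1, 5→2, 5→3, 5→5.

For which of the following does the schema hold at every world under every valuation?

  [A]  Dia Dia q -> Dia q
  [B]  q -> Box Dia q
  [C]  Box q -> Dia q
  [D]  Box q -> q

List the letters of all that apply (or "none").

C, D

R is reflexive: each world relates to itself.
R is not symmetric: 0 R 1 but not 1 R 0.
R is not transitive: 1 R 5 and 5 R 0 but not 1 R 0.
R is serial: every world has an R-successor.
(A) Dia Dia q -> Dia q is the dual of axiom 4; it is valid on a frame exactly when R is transitive. R is not transitive, so not valid.
(B) q -> Box Dia q (axiom B) characterises the symmetric frames. R is not symmetric — not valid.
(C) Box q -> Dia q is axiom D; it is valid on a frame exactly when R is serial. R is serial, so valid.
(D) Box q -> q is axiom T, which corresponds to reflexivity. R is reflexive — valid.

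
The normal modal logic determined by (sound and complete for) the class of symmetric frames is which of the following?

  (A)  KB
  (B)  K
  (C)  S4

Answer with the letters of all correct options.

A

(A) KB is determined by exactly this class.
(B) K is determined by the class of arbitrary frames.
(C) S4 is determined by the class of reflexive and transitive frames.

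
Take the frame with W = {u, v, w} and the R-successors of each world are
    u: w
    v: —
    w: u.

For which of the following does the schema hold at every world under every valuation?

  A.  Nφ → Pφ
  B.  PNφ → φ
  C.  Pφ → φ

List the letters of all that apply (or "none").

B

R is symmetric: every R-edge is matched by its reverse.
R is not serial: v has no R-successor.
R is not a subset of the identity: u R w with u ≠ w.
(A) Nφ → Pφ (axiom D) characterises the serial frames. R is not serial — not valid.
(B) PNφ → φ is the dual of axiom B, which corresponds to symmetry. R is symmetric — valid.
(C) Pφ → φ is the converse of T; it holds exactly when R ⊆ identity. Here R ⊄ identity — not valid.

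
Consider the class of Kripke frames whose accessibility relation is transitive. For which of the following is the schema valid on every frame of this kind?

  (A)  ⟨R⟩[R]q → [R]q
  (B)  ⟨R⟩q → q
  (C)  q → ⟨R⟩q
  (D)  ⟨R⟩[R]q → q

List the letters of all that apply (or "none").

(A) ⟨R⟩[R]q → [R]q is the dual of axiom 5, which corresponds to the euclidean property. Such an R need not be euclidean — not valid.
(B) ⟨R⟩q → q is valid only on frames where every R-edge is a self-loop. Such an R need not be a subset of the identity — not valid.
(C) q → ⟨R⟩q is the dual of axiom T; it is valid on a frame exactly when R is reflexive. Such an R need not be reflexive, so not valid.
(D) the dual of axiom B: valid iff R is symmetric. Such an R need not be symmetric — not valid.

none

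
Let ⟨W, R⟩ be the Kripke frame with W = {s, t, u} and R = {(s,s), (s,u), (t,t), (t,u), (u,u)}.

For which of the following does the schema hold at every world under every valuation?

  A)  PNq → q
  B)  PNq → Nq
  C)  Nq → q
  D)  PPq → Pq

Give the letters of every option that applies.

C, D

R is reflexive: each world relates to itself.
R is not symmetric: s R u but not u R s.
R is transitive: R is closed under composition.
R is not euclidean: s R u and s R s but not u R s.
(A) the dual of axiom B: valid iff R is symmetric. R is not symmetric — not valid.
(B) the dual of axiom 5: valid iff R is euclidean. R is not euclidean — not valid.
(C) Nq → q is axiom T, which corresponds to reflexivity. R is reflexive — valid.
(D) PPq → Pq (the dual of axiom 4) characterises the transitive frames. R is transitive — valid.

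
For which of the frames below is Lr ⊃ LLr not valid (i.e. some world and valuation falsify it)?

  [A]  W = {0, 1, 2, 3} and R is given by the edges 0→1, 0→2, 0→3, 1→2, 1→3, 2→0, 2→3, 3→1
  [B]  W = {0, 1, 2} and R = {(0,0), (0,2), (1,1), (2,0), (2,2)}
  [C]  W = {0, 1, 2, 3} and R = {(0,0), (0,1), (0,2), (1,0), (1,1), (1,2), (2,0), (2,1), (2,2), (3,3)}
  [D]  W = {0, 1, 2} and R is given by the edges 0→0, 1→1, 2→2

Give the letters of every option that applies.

The schema Lr ⊃ LLr is axiom 4; it is valid on a frame iff R is transitive.
(A) R is not transitive (0 R 2 and 2 R 0 but not 0 R 0), so the schema fails here.
(B) R is transitive (R is closed under composition), so the schema is valid here.
(C) R is transitive (R is closed under composition), so the schema is valid here.
(D) R is transitive (R is closed under composition), so the schema is valid here.

A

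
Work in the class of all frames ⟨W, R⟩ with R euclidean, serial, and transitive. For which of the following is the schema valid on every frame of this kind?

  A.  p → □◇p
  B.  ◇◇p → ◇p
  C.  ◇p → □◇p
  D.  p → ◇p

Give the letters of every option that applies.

(A) p → □◇p (axiom B) characterises the symmetric frames. Such an R need not be symmetric — not valid.
(B) ◇◇p → ◇p (the dual of axiom 4) characterises the transitive frames. Every such R is transitive — valid.
(C) axiom 5: valid iff R is euclidean. Every such R is euclidean — valid.
(D) the dual of axiom T: valid iff R is reflexive. Such an R need not be reflexive — not valid.

B, C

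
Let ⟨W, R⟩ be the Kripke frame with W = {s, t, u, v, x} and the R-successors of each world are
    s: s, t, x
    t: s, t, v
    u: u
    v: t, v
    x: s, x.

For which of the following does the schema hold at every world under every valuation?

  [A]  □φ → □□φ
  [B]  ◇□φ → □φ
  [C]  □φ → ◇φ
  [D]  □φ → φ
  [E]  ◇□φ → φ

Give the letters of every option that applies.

R is reflexive: each world relates to itself.
R is symmetric: every R-edge is matched by its reverse.
R is not transitive: s R t and t R v but not s R v.
R is not euclidean: s R t and s R x but not t R x.
R is serial: every world has an R-successor.
(A) axiom 4: valid iff R is transitive. R is not transitive — not valid.
(B) ◇□φ → □φ is the dual of axiom 5; it is valid on a frame exactly when R is euclidean. R is not euclidean, so not valid.
(C) □φ → ◇φ is axiom D; it is valid on a frame exactly when R is serial. R is serial, so valid.
(D) axiom T: valid iff R is reflexive. R is reflexive — valid.
(E) the dual of axiom B: valid iff R is symmetric. R is symmetric — valid.

C, D, E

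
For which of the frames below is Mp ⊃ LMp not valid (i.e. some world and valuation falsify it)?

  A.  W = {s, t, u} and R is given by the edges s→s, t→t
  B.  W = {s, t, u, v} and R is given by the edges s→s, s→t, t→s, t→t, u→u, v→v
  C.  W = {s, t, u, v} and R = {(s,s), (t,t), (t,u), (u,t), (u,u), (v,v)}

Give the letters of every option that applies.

The schema Mp ⊃ LMp is axiom 5; it is valid on a frame iff R is euclidean.
(A) R is euclidean (any two R-successors of the same world are R-related), so the schema is valid here.
(B) R is euclidean (any two R-successors of the same world are R-related), so the schema is valid here.
(C) R is euclidean (any two R-successors of the same world are R-related), so the schema is valid here.

none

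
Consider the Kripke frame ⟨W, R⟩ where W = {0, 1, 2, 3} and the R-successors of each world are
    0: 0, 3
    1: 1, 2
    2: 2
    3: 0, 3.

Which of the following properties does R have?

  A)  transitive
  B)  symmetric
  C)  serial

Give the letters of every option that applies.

(A) transitive: R is closed under composition.
(B) not symmetric: 1 R 2 but not 2 R 1.
(C) serial: every world has an R-successor.

A, C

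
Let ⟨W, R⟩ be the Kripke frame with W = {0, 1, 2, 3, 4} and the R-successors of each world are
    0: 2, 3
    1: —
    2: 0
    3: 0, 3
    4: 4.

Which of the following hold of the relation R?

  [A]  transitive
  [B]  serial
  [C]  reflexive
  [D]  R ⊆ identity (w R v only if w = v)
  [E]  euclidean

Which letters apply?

(A) not transitive: 0 R 2 and 2 R 0 but not 0 R 0.
(B) not serial: 1 has no R-successor.
(C) not reflexive: not 0 R 0.
(D) not ⊆ identity: 0 R 2 with 0 ≠ 2.
(E) not euclidean: 0 R 2 and 0 R 3 but not 2 R 3.

none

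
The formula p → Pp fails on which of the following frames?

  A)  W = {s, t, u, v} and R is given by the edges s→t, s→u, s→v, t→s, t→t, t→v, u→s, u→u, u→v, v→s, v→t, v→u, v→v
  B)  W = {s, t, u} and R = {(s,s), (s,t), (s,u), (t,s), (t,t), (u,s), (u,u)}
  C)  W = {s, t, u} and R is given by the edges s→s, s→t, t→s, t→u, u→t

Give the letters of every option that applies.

The schema p → Pp is the dual of axiom T; it is valid on a frame iff R is reflexive.
(A) R is not reflexive (not s R s), so the schema fails here.
(B) R is reflexive (each world relates to itself), so the schema is valid here.
(C) R is not reflexive (not t R t), so the schema fails here.

A, C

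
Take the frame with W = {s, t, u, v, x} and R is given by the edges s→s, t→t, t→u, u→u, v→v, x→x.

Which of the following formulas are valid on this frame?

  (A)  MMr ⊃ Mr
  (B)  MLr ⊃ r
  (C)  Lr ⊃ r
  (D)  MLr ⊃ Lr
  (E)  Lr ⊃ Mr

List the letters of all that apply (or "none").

A, C, E

R is reflexive: each world relates to itself.
R is not symmetric: t R u but not u R t.
R is transitive: R is closed under composition.
R is not euclidean: t R u and t R t but not u R t.
R is serial: every world has an R-successor.
(A) the dual of axiom 4: valid iff R is transitive. R is transitive — valid.
(B) the dual of axiom B: valid iff R is symmetric. R is not symmetric — not valid.
(C) Lr ⊃ r (axiom T) characterises the reflexive frames. R is reflexive — valid.
(D) MLr ⊃ Lr is the dual of axiom 5; it is valid on a frame exactly when R is euclidean. R is not euclidean, so not valid.
(E) Lr ⊃ Mr (axiom D) characterises the serial frames. R is serial — valid.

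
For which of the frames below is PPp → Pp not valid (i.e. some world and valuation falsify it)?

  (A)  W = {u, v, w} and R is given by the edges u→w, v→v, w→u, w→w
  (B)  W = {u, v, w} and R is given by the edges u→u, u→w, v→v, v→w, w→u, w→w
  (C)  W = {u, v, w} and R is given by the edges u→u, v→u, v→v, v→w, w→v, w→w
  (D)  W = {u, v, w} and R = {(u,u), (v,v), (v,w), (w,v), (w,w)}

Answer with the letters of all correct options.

A, B, C

The schema PPp → Pp is the dual of axiom 4; it is valid on a frame iff R is transitive.
(A) R is not transitive (u R w and w R u but not u R u), so the schema fails here.
(B) R is not transitive (v R w and w R u but not v R u), so the schema fails here.
(C) R is not transitive (w R v and v R u but not w R u), so the schema fails here.
(D) R is transitive (R is closed under composition), so the schema is valid here.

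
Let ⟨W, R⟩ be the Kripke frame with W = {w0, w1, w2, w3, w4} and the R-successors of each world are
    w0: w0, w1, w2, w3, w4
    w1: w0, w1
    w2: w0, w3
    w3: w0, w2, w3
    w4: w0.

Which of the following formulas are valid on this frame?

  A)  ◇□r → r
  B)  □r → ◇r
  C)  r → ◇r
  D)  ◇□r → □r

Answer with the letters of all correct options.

A, B

R is not reflexive: not w2 R w2.
R is symmetric: every R-edge is matched by its reverse.
R is not euclidean: w0 R w1 and w0 R w2 but not w1 R w2.
R is serial: every world has an R-successor.
(A) ◇□r → r (the dual of axiom B) characterises the symmetric frames. R is symmetric — valid.
(B) axiom D: valid iff R is serial. R is serial — valid.
(C) the dual of axiom T: valid iff R is reflexive. R is not reflexive — not valid.
(D) ◇□r → □r is the dual of axiom 5, which corresponds to the euclidean property. R is not euclidean — not valid.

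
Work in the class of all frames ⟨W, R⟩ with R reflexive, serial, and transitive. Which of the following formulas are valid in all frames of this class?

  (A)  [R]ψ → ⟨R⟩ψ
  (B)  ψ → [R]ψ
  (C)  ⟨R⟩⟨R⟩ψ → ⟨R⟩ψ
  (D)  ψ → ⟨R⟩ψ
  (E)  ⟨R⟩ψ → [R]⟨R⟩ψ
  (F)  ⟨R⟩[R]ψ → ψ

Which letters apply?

A, C, D

(A) [R]ψ → ⟨R⟩ψ is axiom D, which corresponds to seriality. Every such R is serial — valid.
(B) ψ → [R]ψ is valid only on frames where every R-edge is a self-loop. Such an R need not be a subset of the identity — not valid.
(C) ⟨R⟩⟨R⟩ψ → ⟨R⟩ψ is the dual of axiom 4, which corresponds to transitivity. Every such R is transitive — valid.
(D) ψ → ⟨R⟩ψ (the dual of axiom T) characterises the reflexive frames. Every such R is reflexive — valid.
(E) ⟨R⟩ψ → [R]⟨R⟩ψ is axiom 5; it is valid on a frame exactly when R is euclidean. Such an R need not be euclidean, so not valid.
(F) ⟨R⟩[R]ψ → ψ (the dual of axiom B) characterises the symmetric frames. Such an R need not be symmetric — not valid.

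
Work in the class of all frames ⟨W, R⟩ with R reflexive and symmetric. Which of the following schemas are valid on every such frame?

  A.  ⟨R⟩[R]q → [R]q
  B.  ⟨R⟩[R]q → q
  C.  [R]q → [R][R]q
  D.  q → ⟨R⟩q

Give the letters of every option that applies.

Reflexive relations are serial.
(A) ⟨R⟩[R]q → [R]q (the dual of axiom 5) characterises the euclidean frames. Such an R need not be euclidean — not valid.
(B) ⟨R⟩[R]q → q is the dual of axiom B; it is valid on a frame exactly when R is symmetric. Every such R is symmetric, so valid.
(C) [R]q → [R][R]q is axiom 4; it is valid on a frame exactly when R is transitive. Such an R need not be transitive, so not valid.
(D) q → ⟨R⟩q is the dual of axiom T; it is valid on a frame exactly when R is reflexive. Every such R is reflexive, so valid.

B, D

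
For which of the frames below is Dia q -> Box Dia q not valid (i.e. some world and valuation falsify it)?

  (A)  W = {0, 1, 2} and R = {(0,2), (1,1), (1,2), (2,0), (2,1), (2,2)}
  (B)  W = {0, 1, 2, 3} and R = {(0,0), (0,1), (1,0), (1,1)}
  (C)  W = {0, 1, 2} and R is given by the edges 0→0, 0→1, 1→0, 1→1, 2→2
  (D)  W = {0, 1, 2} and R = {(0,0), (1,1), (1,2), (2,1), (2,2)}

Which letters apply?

The schema Dia q -> Box Dia q is axiom 5; it is valid on a frame iff R is euclidean.
(A) R is not euclidean (2 R 0 and 2 R 1 but not 0 R 1), so the schema fails here.
(B) R is euclidean (any two R-successors of the same world are R-related), so the schema is valid here.
(C) R is euclidean (any two R-successors of the same world are R-related), so the schema is valid here.
(D) R is euclidean (any two R-successors of the same world are R-related), so the schema is valid here.

A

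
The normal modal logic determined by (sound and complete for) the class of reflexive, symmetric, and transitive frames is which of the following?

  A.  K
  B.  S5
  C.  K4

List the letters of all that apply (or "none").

(A) K is determined by the class of arbitrary frames.
(B) S5 is determined by exactly this class.
(C) K4 is determined by the class of transitive frames.

B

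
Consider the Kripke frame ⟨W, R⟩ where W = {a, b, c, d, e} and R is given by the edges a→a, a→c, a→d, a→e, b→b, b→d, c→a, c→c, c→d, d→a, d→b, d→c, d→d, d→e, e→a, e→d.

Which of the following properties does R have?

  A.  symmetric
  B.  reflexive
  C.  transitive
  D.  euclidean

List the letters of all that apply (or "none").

A

(A) symmetric: every R-edge is matched by its reverse.
(B) not reflexive: not e R e.
(C) not transitive: a R d and d R b but not a R b.
(D) not euclidean: a R c and a R e but not c R e.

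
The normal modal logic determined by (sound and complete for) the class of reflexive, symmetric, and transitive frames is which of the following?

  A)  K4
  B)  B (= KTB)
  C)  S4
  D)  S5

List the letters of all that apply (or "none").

D

(A) K4 is determined by the class of transitive frames.
(B) B (= KTB) is determined by the class of reflexive and symmetric frames.
(C) S4 is determined by the class of reflexive and transitive frames.
(D) S5 is determined by exactly this class.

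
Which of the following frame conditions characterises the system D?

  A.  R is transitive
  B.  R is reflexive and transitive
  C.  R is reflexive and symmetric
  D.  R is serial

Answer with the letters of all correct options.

D

(A) this class determines K4, not D.
(B) this class determines S4, not D.
(C) this class determines B (= KTB), not D.
(D) D is sound and complete for exactly this class.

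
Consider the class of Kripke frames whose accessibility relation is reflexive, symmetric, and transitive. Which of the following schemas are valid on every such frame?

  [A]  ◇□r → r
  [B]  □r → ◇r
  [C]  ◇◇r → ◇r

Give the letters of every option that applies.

A relation that is reflexive, symmetric, and transitive is also euclidean and serial.
(A) ◇□r → r is the dual of axiom B, which corresponds to symmetry. Every such R is symmetric — valid.
(B) □r → ◇r (axiom D) characterises the serial frames. Every such R is serial — valid.
(C) ◇◇r → ◇r is the dual of axiom 4, which corresponds to transitivity. Every such R is transitive — valid.

A, B, C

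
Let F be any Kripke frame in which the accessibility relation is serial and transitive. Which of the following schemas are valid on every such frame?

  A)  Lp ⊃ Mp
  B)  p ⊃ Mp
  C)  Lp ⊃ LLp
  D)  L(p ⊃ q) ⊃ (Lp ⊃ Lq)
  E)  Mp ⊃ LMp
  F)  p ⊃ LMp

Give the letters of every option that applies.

A, C, D

(A) axiom D: valid iff R is serial. Every such R is serial — valid.
(B) the dual of axiom T: valid iff R is reflexive. Such an R need not be reflexive — not valid.
(C) Lp ⊃ LLp is axiom 4; it is valid on a frame exactly when R is transitive. Every such R is transitive, so valid.
(D) L(p ⊃ q) ⊃ (Lp ⊃ Lq) is the K axiom; it holds on all frames — valid.
(E) Mp ⊃ LMp (axiom 5) characterises the euclidean frames. Such an R need not be euclidean — not valid.
(F) p ⊃ LMp (axiom B) characterises the symmetric frames. Such an R need not be symmetric — not valid.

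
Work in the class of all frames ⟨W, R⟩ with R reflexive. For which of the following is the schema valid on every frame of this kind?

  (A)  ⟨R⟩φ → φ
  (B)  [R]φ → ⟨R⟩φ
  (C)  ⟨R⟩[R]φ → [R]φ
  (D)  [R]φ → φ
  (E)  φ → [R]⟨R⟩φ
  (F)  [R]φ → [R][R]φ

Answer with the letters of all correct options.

A reflexive relation is serial.
(A) ⟨R⟩φ → φ is valid only on frames where every R-edge is a self-loop. Such an R need not be a subset of the identity — not valid.
(B) [R]φ → ⟨R⟩φ is axiom D; it is valid on a frame exactly when R is serial. Every such R is serial, so valid.
(C) the dual of axiom 5: valid iff R is euclidean. Such an R need not be euclidean — not valid.
(D) axiom T: valid iff R is reflexive. Every such R is reflexive — valid.
(E) axiom B: valid iff R is symmetric. Such an R need not be symmetric — not valid.
(F) [R]φ → [R][R]φ is axiom 4; it is valid on a frame exactly when R is transitive. Such an R need not be transitive, so not valid.

B, D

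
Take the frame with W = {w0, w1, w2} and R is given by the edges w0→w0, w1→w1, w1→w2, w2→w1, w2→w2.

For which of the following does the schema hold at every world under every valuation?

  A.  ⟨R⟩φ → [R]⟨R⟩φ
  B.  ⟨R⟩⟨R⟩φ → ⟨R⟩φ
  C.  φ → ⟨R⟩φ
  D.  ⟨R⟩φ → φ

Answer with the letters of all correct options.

A, B, C

R is reflexive: each world relates to itself.
R is transitive: R is closed under composition.
R is euclidean: any two R-successors of the same world are R-related.
R is not a subset of the identity: w1 R w2 with w1 ≠ w2.
(A) ⟨R⟩φ → [R]⟨R⟩φ is axiom 5, which corresponds to the euclidean property. R is euclidean — valid.
(B) the dual of axiom 4: valid iff R is transitive. R is transitive — valid.
(C) the dual of axiom T: valid iff R is reflexive. R is reflexive — valid.
(D) ⟨R⟩φ → φ is the converse of T; it holds exactly when R ⊆ identity. Here R ⊄ identity — not valid.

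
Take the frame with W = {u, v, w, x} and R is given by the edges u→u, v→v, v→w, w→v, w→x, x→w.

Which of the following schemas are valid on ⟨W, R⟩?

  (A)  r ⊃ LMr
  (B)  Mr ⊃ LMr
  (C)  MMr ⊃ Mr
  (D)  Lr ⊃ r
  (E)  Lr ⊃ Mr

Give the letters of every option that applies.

R is not reflexive: not w R w.
R is symmetric: every R-edge is matched by its reverse.
R is not transitive: v R w and w R x but not v R x.
R is not euclidean: w R v and w R x but not v R x.
R is serial: every world has an R-successor.
(A) r ⊃ LMr is axiom B; it is valid on a frame exactly when R is symmetric. R is symmetric, so valid.
(B) axiom 5: valid iff R is euclidean. R is not euclidean — not valid.
(C) MMr ⊃ Mr is the dual of axiom 4; it is valid on a frame exactly when R is transitive. R is not transitive, so not valid.
(D) Lr ⊃ r is axiom T, which corresponds to reflexivity. R is not reflexive — not valid.
(E) Lr ⊃ Mr is axiom D, which corresponds to seriality. R is serial — valid.

A, E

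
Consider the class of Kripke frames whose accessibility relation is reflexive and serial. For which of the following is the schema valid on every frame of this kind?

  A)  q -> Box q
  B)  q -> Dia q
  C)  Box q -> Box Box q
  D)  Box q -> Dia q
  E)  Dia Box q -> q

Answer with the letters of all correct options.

B, D

(A) q -> Box q (equivalent to ◇p→p) corresponds to R being a subset of the identity. Such an R need not be a subset of the identity, so not valid.
(B) q -> Dia q is the dual of axiom T, which corresponds to reflexivity. Every such R is reflexive — valid.
(C) Box q -> Box Box q (axiom 4) characterises the transitive frames. Such an R need not be transitive — not valid.
(D) Box q -> Dia q is axiom D; it is valid on a frame exactly when R is serial. Every such R is serial, so valid.
(E) the dual of axiom B: valid iff R is symmetric. Such an R need not be symmetric — not valid.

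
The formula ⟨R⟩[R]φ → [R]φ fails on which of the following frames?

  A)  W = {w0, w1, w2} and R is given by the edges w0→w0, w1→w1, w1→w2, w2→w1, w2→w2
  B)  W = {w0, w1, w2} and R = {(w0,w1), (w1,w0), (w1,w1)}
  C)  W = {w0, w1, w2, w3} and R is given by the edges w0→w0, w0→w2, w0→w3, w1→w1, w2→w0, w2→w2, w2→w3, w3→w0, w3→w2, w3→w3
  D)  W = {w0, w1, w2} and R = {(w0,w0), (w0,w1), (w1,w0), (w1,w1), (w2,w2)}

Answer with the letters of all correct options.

The schema ⟨R⟩[R]φ → [R]φ is the dual of axiom 5; it is valid on a frame iff R is euclidean.
(A) R is euclidean (any two R-successors of the same world are R-related), so the schema is valid here.
(B) R is not euclidean (w1 R w0 and w1 R w0 but not w0 R w0), so the schema fails here.
(C) R is euclidean (any two R-successors of the same world are R-related), so the schema is valid here.
(D) R is euclidean (any two R-successors of the same world are R-related), so the schema is valid here.

B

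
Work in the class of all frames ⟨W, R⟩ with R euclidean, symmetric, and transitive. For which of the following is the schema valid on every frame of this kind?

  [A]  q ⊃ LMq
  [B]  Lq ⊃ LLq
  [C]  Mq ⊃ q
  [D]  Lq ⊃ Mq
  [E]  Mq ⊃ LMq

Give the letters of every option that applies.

A, B, E

(A) q ⊃ LMq is axiom B; it is valid on a frame exactly when R is symmetric. Every such R is symmetric, so valid.
(B) axiom 4: valid iff R is transitive. Every such R is transitive — valid.
(C) Mq ⊃ q is the converse of T; it holds exactly when R ⊆ identity. Such an R need not be a subset of the identity — not valid.
(D) Lq ⊃ Mq is axiom D, which corresponds to seriality. Such an R need not be serial — not valid.
(E) Mq ⊃ LMq (axiom 5) characterises the euclidean frames. Every such R is euclidean — valid.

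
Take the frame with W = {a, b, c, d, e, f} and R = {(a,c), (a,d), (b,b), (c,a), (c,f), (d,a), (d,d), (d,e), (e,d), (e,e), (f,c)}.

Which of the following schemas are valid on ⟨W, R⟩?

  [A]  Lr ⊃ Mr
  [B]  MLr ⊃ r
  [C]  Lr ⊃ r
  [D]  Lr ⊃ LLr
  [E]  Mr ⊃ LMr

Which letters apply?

R is not reflexive: not a R a.
R is symmetric: every R-edge is matched by its reverse.
R is not transitive: a R c and c R a but not a R a.
R is not euclidean: a R c and a R d but not c R d.
R is serial: every world has an R-successor.
(A) Lr ⊃ Mr is axiom D; it is valid on a frame exactly when R is serial. R is serial, so valid.
(B) MLr ⊃ r (the dual of axiom B) characterises the symmetric frames. R is symmetric — valid.
(C) Lr ⊃ r (axiom T) characterises the reflexive frames. R is not reflexive — not valid.
(D) Lr ⊃ LLr (axiom 4) characterises the transitive frames. R is not transitive — not valid.
(E) axiom 5: valid iff R is euclidean. R is not euclidean — not valid.

A, B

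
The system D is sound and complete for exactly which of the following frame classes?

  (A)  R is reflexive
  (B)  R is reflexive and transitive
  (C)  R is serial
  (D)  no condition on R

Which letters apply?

(A) this class determines T (= KT), not D.
(B) this class determines S4, not D.
(C) D is sound and complete for exactly this class.
(D) this class determines K, not D.

C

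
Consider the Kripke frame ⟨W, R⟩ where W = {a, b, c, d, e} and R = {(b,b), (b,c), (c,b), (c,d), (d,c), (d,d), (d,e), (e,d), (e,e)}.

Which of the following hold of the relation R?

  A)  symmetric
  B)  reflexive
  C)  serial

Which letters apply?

(A) symmetric: every R-edge is matched by its reverse.
(B) not reflexive: not a R a.
(C) not serial: a has no R-successor.

A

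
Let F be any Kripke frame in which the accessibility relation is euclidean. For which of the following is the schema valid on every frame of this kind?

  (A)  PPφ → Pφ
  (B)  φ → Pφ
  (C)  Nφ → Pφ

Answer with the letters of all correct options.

(A) the dual of axiom 4: valid iff R is transitive. Such an R need not be transitive — not valid.
(B) φ → Pφ is the dual of axiom T; it is valid on a frame exactly when R is reflexive. Such an R need not be reflexive, so not valid.
(C) axiom D: valid iff R is serial. Such an R need not be serial — not valid.

none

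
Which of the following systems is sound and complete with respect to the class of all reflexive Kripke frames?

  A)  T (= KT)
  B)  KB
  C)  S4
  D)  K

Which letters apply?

A

(A) T (= KT) is determined by exactly this class.
(B) KB is determined by the class of symmetric frames.
(C) S4 is determined by the class of reflexive and transitive frames.
(D) K is determined by the class of arbitrary frames.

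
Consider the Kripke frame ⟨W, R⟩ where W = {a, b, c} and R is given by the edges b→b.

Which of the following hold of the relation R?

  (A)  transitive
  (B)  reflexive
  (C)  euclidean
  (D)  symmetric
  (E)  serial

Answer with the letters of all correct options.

(A) transitive: R is closed under composition.
(B) not reflexive: not a R a.
(C) euclidean: any two R-successors of the same world are R-related.
(D) symmetric: every R-edge is matched by its reverse.
(E) not serial: a has no R-successor.

A, C, D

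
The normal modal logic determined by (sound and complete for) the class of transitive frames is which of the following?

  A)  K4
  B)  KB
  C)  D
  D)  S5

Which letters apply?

(A) K4 is determined by exactly this class.
(B) KB is determined by the class of symmetric frames.
(C) D is determined by the class of serial frames.
(D) S5 is determined by the class of reflexive, symmetric, and transitive frames.

A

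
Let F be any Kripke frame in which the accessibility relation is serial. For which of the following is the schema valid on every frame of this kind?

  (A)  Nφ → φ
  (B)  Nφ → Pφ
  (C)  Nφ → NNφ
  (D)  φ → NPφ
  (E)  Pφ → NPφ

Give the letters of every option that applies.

(A) Nφ → φ is axiom T; it is valid on a frame exactly when R is reflexive. Such an R need not be reflexive, so not valid.
(B) Nφ → Pφ is axiom D, which corresponds to seriality. Every such R is serial — valid.
(C) Nφ → NNφ is axiom 4, which corresponds to transitivity. Such an R need not be transitive — not valid.
(D) φ → NPφ is axiom B; it is valid on a frame exactly when R is symmetric. Such an R need not be symmetric, so not valid.
(E) Pφ → NPφ is axiom 5; it is valid on a frame exactly when R is euclidean. Such an R need not be euclidean, so not valid.

B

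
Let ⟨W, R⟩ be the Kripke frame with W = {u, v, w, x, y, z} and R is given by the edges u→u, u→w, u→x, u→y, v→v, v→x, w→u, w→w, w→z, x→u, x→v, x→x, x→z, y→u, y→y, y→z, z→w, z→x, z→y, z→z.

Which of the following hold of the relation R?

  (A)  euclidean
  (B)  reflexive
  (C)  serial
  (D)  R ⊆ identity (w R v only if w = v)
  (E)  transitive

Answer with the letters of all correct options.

B, C

(A) not euclidean: u R w and u R x but not w R x.
(B) reflexive: each world relates to itself.
(C) serial: every world has an R-successor.
(D) not ⊆ identity: u R w with u ≠ w.
(E) not transitive: u R w and w R z but not u R z.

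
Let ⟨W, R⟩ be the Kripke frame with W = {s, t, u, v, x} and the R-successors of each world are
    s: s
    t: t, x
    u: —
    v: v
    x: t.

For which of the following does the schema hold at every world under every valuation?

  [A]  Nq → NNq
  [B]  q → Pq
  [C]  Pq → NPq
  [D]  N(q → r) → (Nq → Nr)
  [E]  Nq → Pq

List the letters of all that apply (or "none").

D

R is not reflexive: not u R u.
R is not transitive: x R t and t R x but not x R x.
R is not euclidean: t R x and t R x but not x R x.
R is not serial: u has no R-successor.
(A) Nq → NNq is axiom 4; it is valid on a frame exactly when R is transitive. R is not transitive, so not valid.
(B) q → Pq is the dual of axiom T, which corresponds to reflexivity. R is not reflexive — not valid.
(C) Pq → NPq (axiom 5) characterises the euclidean frames. R is not euclidean — not valid.
(D) N(q → r) → (Nq → Nr) is axiom K, valid on every Kripke frame — valid.
(E) Nq → Pq is axiom D, which corresponds to seriality. R is not serial — not valid.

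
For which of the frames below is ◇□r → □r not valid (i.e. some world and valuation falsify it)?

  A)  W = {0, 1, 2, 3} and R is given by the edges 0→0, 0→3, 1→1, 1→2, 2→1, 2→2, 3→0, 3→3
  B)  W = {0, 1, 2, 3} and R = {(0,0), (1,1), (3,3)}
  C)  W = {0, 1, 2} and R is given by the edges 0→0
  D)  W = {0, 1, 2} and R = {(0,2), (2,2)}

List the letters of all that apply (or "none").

The schema ◇□r → □r is the dual of axiom 5; it is valid on a frame iff R is euclidean.
(A) R is euclidean (any two R-successors of the same world are R-related), so the schema is valid here.
(B) R is euclidean (any two R-successors of the same world are R-related), so the schema is valid here.
(C) R is euclidean (any two R-successors of the same world are R-related), so the schema is valid here.
(D) R is euclidean (any two R-successors of the same world are R-related), so the schema is valid here.

none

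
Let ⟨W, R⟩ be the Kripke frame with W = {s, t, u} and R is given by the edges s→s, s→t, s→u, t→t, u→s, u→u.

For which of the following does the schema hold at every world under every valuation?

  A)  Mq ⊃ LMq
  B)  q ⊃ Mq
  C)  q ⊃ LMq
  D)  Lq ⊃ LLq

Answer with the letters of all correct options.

B

R is reflexive: each world relates to itself.
R is not symmetric: s R t but not t R s.
R is not transitive: u R s and s R t but not u R t.
R is not euclidean: s R t and s R s but not t R s.
(A) axiom 5: valid iff R is euclidean. R is not euclidean — not valid.
(B) q ⊃ Mq (the dual of axiom T) characterises the reflexive frames. R is reflexive — valid.
(C) q ⊃ LMq (axiom B) characterises the symmetric frames. R is not symmetric — not valid.
(D) Lq ⊃ LLq is axiom 4, which corresponds to transitivity. R is not transitive — not valid.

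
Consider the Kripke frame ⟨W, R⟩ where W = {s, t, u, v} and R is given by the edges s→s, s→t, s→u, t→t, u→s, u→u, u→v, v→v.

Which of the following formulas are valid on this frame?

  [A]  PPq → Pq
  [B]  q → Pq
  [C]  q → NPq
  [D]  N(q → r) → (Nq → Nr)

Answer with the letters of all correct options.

R is reflexive: each world relates to itself.
R is not symmetric: s R t but not t R s.
R is not transitive: s R u and u R v but not s R v.
(A) PPq → Pq is the dual of axiom 4; it is valid on a frame exactly when R is transitive. R is not transitive, so not valid.
(B) q → Pq is the dual of axiom T, which corresponds to reflexivity. R is reflexive — valid.
(C) q → NPq (axiom B) characterises the symmetric frames. R is not symmetric — not valid.
(D) N(q → r) → (Nq → Nr) is the K axiom; it holds on all frames — valid.

B, D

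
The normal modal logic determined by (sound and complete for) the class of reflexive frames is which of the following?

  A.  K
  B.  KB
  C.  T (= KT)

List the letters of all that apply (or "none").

C

(A) K is determined by the class of arbitrary frames.
(B) KB is determined by the class of symmetric frames.
(C) T (= KT) is determined by exactly this class.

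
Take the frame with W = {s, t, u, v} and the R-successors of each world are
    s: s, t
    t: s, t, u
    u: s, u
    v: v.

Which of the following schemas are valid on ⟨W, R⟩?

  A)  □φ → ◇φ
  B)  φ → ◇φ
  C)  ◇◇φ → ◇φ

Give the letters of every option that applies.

A, B

R is reflexive: each world relates to itself.
R is not transitive: s R t and t R u but not s R u.
R is serial: every world has an R-successor.
(A) □φ → ◇φ is axiom D; it is valid on a frame exactly when R is serial. R is serial, so valid.
(B) φ → ◇φ is the dual of axiom T, which corresponds to reflexivity. R is reflexive — valid.
(C) ◇◇φ → ◇φ (the dual of axiom 4) characterises the transitive frames. R is not transitive — not valid.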